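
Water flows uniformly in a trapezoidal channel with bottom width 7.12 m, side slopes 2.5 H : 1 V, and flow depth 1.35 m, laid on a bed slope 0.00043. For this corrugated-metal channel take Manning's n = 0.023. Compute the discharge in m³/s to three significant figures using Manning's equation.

A = (b + z·y)·y = (7.12 + 2.5×1.35)×1.35 = 14.17 m²
P = b + 2y√(1+z²) = 7.12 + 2×1.35×√(1+2.5²) = 14.39 m
R = A/P = 14.17/14.39 = 0.9846 m
Q = (1/n)·A·R^(2/3)·S^(1/2) = (1/0.023) × 14.17 × 0.9846^(2/3) × 0.00043^(1/2) = 12.64 m³/s

12.6 m³/s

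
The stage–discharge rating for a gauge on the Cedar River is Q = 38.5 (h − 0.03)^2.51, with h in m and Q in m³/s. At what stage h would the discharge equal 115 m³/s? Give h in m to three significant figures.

h − h₀ = (Q/C)^(1/b) = (115/38.5)^(1/2.51) = 1.546 m
h = 0.03 + 1.546 = 1.576 m

1.58 m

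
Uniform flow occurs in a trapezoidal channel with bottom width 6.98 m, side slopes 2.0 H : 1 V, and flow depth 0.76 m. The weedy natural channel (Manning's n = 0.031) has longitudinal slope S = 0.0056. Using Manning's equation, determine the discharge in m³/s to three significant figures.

A = (b + z·y)·y = (6.98 + 2.0×0.76)×0.76 = 6.460 m²
P = b + 2y√(1+z²) = 6.98 + 2×0.76×√(1+2.0²) = 10.38 m
R = A/P = 6.460/10.38 = 0.6224 m
Q = (1/n)·A·R^(2/3)·S^(1/2) = (1/0.031) × 6.460 × 0.6224^(2/3) × 0.0056^(1/2) = 11.37 m³/s

11.4 m³/s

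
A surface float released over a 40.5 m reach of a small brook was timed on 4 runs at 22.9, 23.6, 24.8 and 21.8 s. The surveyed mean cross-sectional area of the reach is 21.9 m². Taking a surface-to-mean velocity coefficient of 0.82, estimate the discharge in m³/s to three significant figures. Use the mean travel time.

31.2 m³/s

t̄ = (22.9 + 23.6 + 24.8 + 21.8) / 4 = 23.275 s
v_surface = L / t̄ = 40.5 / 23.275 = 1.740 m/s
v_mean = 0.82 × 1.740 = 1.427 m/s
Q = A × v_mean = 21.9 × 1.427 = 31.25 m³/s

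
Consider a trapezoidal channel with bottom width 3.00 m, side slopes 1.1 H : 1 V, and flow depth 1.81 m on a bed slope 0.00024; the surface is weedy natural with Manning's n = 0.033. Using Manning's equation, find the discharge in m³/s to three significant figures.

A = (b + z·y)·y = (3.00 + 1.1×1.81)×1.81 = 9.034 m²
P = b + 2y√(1+z²) = 3.00 + 2×1.81×√(1+1.1²) = 8.382 m
R = A/P = 9.034/8.382 = 1.078 m
Q = (1/n)·A·R^(2/3)·S^(1/2) = (1/0.033) × 9.034 × 1.078^(2/3) × 0.00024^(1/2) = 4.458 m³/s

4.46 m³/s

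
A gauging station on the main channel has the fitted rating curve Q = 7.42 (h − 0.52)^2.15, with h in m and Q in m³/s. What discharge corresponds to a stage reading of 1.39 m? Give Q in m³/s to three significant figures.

Q = 7.42 × (1.39 − 0.52)^2.15 = 7.42 × 0.87^2.15 = 5.500 m³/s

5.50 m³/s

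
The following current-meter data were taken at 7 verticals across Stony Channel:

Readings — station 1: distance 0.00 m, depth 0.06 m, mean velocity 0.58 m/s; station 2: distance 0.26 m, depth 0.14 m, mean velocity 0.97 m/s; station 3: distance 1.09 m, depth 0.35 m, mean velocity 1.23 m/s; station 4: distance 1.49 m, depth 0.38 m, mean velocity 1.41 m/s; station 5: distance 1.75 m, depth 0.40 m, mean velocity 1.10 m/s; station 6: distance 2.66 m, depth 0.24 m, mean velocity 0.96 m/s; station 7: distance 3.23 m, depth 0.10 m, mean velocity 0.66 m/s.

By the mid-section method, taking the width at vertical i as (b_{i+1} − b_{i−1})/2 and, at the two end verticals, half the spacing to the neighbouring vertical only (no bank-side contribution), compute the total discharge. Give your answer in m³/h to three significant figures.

3480 m³/h

w_1 = (0.26 − 0.00)/2 = 0.13 m; q_1 = 0.58 × 0.06 × 0.13 = 0.004524 m³/s
w_2 = (1.09 − 0.00)/2 = 0.545 m; q_2 = 0.97 × 0.14 × 0.545 = 0.07401 m³/s
w_3 = (1.49 − 0.26)/2 = 0.615 m; q_3 = 1.23 × 0.35 × 0.615 = 0.2648 m³/s
w_4 = (1.75 − 1.09)/2 = 0.33 m; q_4 = 1.41 × 0.38 × 0.33 = 0.1768 m³/s
w_5 = (2.66 − 1.49)/2 = 0.585 m; q_5 = 1.10 × 0.40 × 0.585 = 0.2574 m³/s
w_6 = (3.23 − 1.75)/2 = 0.74 m; q_6 = 0.96 × 0.24 × 0.74 = 0.1705 m³/s
w_7 = (3.23 − 2.66)/2 = 0.285 m; q_7 = 0.66 × 0.10 × 0.285 = 0.01881 m³/s
Q = Σ qᵢ = 0.9668 m³/s
= 0.9668 × 3600 = 3481 m³/h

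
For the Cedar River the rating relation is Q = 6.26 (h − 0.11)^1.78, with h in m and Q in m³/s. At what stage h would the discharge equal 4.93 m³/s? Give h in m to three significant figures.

h − h₀ = (Q/C)^(1/b) = (4.93/6.26)^(1/1.78) = 0.8744 m
h = 0.11 + 0.8744 = 0.9844 m

0.984 m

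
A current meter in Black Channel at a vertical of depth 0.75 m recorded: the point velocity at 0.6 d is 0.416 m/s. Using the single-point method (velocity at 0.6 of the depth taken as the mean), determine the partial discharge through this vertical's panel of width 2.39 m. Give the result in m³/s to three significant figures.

0.746 m³/s

v̄ = v₀.₆ = 0.416 m/s
q = v̄ × d × w = 0.4160 × 0.75 × 2.39 = 0.7457 m³/s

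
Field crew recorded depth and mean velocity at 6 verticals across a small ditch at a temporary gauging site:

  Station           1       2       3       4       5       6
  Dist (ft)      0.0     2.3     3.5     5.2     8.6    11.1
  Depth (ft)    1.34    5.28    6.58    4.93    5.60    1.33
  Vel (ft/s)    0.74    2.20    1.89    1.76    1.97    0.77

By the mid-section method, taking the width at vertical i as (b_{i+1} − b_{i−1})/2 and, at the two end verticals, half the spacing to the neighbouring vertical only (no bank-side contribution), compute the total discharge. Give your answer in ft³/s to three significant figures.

95.5 ft³/s

w_1 = (2.3 − 0.0)/2 = 1.15 ft; q_1 = 0.74 × 1.34 × 1.15 = 1.140 ft³/s
w_2 = (3.5 − 0.0)/2 = 1.75 ft; q_2 = 2.20 × 5.28 × 1.75 = 20.33 ft³/s
w_3 = (5.2 − 2.3)/2 = 1.45 ft; q_3 = 1.89 × 6.58 × 1.45 = 18.03 ft³/s
w_4 = (8.6 − 3.5)/2 = 2.55 ft; q_4 = 1.76 × 4.93 × 2.55 = 22.13 ft³/s
w_5 = (11.1 − 5.2)/2 = 2.95 ft; q_5 = 1.97 × 5.60 × 2.95 = 32.54 ft³/s
w_6 = (11.1 − 8.6)/2 = 1.25 ft; q_6 = 0.77 × 1.33 × 1.25 = 1.280 ft³/s
Q = Σ qᵢ = 95.45 ft³/s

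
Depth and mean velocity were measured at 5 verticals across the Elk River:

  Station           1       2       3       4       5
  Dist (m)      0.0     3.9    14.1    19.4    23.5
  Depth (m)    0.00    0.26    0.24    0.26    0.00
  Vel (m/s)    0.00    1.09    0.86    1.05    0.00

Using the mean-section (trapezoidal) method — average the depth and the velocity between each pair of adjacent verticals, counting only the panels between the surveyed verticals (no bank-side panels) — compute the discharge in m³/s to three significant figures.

Panel 1-2: Δb = 3.9 m, d̄ = (0.00+0.26)/2 = 0.13, v̄ = (0.00+1.09)/2 = 0.545 → q = 3.9×0.13×0.545 = 0.2763 m³/s
Panel 2-3: Δb = 10.2 m, d̄ = (0.26+0.24)/2 = 0.25, v̄ = (1.09+0.86)/2 = 0.975 → q = 10.2×0.25×0.975 = 2.486 m³/s
Panel 3-4: Δb = 5.3 m, d̄ = (0.24+0.26)/2 = 0.25, v̄ = (0.86+1.05)/2 = 0.955 → q = 5.3×0.25×0.955 = 1.265 m³/s
Panel 4-5: Δb = 4.1 m, d̄ = (0.26+0.00)/2 = 0.13, v̄ = (1.05+0.00)/2 = 0.525 → q = 4.1×0.13×0.525 = 0.2798 m³/s
Q = Σ q = 4.308 m³/s

4.31 m³/s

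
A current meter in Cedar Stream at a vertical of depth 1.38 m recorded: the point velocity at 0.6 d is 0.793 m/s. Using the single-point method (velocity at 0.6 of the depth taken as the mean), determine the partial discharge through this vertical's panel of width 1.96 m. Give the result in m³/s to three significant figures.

v̄ = v₀.₆ = 0.793 m/s
q = v̄ × d × w = 0.7930 × 1.38 × 1.96 = 2.145 m³/s

2.14 m³/s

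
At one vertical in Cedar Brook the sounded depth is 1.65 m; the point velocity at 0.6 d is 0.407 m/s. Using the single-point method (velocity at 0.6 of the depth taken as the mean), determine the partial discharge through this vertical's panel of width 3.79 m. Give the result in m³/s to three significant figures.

v̄ = v₀.₆ = 0.407 m/s
q = v̄ × d × w = 0.4070 × 1.65 × 3.79 = 2.545 m³/s

2.55 m³/s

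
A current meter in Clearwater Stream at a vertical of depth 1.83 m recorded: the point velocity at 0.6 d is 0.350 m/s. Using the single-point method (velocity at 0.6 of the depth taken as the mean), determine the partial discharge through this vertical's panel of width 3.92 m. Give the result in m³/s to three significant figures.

2.51 m³/s

v̄ = v₀.₆ = 0.350 m/s
q = v̄ × d × w = 0.3500 × 1.83 × 3.92 = 2.511 m³/s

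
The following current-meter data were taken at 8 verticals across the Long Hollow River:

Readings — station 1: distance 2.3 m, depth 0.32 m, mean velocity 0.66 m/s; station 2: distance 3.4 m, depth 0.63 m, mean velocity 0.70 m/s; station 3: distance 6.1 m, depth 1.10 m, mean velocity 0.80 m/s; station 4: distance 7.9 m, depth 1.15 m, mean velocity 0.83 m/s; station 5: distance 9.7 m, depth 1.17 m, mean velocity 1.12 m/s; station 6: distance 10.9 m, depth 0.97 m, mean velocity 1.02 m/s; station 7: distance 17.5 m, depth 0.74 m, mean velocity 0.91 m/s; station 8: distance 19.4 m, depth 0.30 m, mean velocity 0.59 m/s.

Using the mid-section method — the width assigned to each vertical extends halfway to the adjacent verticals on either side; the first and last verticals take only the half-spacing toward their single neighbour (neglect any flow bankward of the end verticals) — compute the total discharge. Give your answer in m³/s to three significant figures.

13.5 m³/s

w_1 = (3.4 − 2.3)/2 = 0.55 m; q_1 = 0.66 × 0.32 × 0.55 = 0.1162 m³/s
w_2 = (6.1 − 2.3)/2 = 1.9 m; q_2 = 0.70 × 0.63 × 1.9 = 0.8379 m³/s
w_3 = (7.9 − 3.4)/2 = 2.25 m; q_3 = 0.80 × 1.10 × 2.25 = 1.980 m³/s
w_4 = (9.7 − 6.1)/2 = 1.8 m; q_4 = 0.83 × 1.15 × 1.8 = 1.718 m³/s
w_5 = (10.9 − 7.9)/2 = 1.5 m; q_5 = 1.12 × 1.17 × 1.5 = 1.966 m³/s
w_6 = (17.5 − 9.7)/2 = 3.9 m; q_6 = 1.02 × 0.97 × 3.9 = 3.859 m³/s
w_7 = (19.4 − 10.9)/2 = 4.25 m; q_7 = 0.91 × 0.74 × 4.25 = 2.862 m³/s
w_8 = (19.4 − 17.5)/2 = 0.95 m; q_8 = 0.59 × 0.30 × 0.95 = 0.1682 m³/s
Q = Σ qᵢ = 13.51 m³/s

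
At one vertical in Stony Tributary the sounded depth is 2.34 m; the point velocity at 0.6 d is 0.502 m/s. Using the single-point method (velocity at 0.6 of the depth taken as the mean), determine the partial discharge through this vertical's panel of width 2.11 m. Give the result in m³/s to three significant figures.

v̄ = v₀.₆ = 0.502 m/s
q = v̄ × d × w = 0.5020 × 2.34 × 2.11 = 2.479 m³/s

2.48 m³/s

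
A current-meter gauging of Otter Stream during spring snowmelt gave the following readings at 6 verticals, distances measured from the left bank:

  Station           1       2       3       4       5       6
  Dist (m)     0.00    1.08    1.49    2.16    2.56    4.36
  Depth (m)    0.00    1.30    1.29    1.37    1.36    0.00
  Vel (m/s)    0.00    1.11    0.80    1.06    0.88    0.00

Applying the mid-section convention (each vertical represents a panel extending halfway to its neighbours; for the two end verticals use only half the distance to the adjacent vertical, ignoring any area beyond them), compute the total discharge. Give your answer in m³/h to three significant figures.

w_2 = (1.49 − 0.00)/2 = 0.745 m; q_2 = 1.11 × 1.30 × 0.745 = 1.075 m³/s
w_3 = (2.16 − 1.08)/2 = 0.54 m; q_3 = 0.80 × 1.29 × 0.54 = 0.5573 m³/s
w_4 = (2.56 − 1.49)/2 = 0.535 m; q_4 = 1.06 × 1.37 × 0.535 = 0.7769 m³/s
w_5 = (4.36 − 2.16)/2 = 1.1 m; q_5 = 0.88 × 1.36 × 1.1 = 1.316 m³/s
Stations 1, 6 contribute zero (depth or velocity is 0).
Q = Σ qᵢ = 3.726 m³/s
= 3.726 × 3600 = 13410 m³/h

13400 m³/h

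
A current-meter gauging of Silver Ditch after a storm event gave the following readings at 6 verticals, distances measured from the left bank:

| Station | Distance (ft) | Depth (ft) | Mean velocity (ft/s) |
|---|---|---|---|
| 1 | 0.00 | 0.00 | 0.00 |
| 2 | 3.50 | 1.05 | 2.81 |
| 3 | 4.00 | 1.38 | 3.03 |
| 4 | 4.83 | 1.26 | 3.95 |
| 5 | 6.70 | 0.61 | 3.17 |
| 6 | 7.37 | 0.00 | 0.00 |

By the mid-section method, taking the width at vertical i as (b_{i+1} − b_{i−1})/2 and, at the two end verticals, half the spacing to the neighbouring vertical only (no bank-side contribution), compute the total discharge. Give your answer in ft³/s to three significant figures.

w_2 = (4.00 − 0.00)/2 = 2 ft; q_2 = 2.81 × 1.05 × 2 = 5.901 ft³/s
w_3 = (4.83 − 3.50)/2 = 0.665 ft; q_3 = 3.03 × 1.38 × 0.665 = 2.781 ft³/s
w_4 = (6.70 − 4.00)/2 = 1.35 ft; q_4 = 3.95 × 1.26 × 1.35 = 6.719 ft³/s
w_5 = (7.37 − 4.83)/2 = 1.27 ft; q_5 = 3.17 × 0.61 × 1.27 = 2.456 ft³/s
Stations 1, 6 contribute zero (depth or velocity is 0).
Q = Σ qᵢ = 17.86 ft³/s

17.9 ft³/s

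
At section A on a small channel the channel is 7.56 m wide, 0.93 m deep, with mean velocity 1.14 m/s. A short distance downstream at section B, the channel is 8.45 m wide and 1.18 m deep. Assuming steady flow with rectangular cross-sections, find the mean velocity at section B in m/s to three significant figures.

0.804 m/s

Q = A₁V₁ = (7.56×0.93) × 1.14 = 8.015 m³/s
A₂ = 8.45 × 1.18 = 9.971 m²
V₂ = Q/A₂ = 8.015/9.971 = 0.8038 m/s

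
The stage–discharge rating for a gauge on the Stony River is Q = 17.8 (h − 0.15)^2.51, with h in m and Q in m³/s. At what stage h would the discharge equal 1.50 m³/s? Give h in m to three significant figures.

0.523 m

h − h₀ = (Q/C)^(1/b) = (1.50/17.8)^(1/2.51) = 0.3732 m
h = 0.15 + 0.3732 = 0.5232 m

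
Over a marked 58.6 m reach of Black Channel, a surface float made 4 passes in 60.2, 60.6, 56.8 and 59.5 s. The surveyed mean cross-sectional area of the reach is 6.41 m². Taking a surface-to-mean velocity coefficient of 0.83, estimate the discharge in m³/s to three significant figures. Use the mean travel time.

5.26 m³/s

t̄ = (60.2 + 60.6 + 56.8 + 59.5) / 4 = 59.275 s
v_surface = L / t̄ = 58.6 / 59.275 = 0.9886 m/s
v_mean = 0.83 × 0.9886 = 0.8205 m/s
Q = A × v_mean = 6.41 × 0.8205 = 5.260 m³/s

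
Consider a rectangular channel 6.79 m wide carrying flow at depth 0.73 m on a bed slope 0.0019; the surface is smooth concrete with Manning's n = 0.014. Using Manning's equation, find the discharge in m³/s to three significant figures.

A = b·y = 6.79 × 0.73 = 4.957 m²
P = b + 2y = 6.79 + 2×0.73 = 8.250 m
R = A/P = 4.957/8.250 = 0.6008 m
Q = (1/n)·A·R^(2/3)·S^(1/2) = (1/0.014) × 4.957 × 0.6008^(2/3) × 0.0019^(1/2) = 10.99 m³/s

11.0 m³/s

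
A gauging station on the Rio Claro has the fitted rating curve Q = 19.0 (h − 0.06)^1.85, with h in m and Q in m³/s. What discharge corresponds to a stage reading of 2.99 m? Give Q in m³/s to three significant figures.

139 m³/s

Q = 19.0 × (2.99 − 0.06)^1.85 = 19.0 × 2.93^1.85 = 138.8 m³/s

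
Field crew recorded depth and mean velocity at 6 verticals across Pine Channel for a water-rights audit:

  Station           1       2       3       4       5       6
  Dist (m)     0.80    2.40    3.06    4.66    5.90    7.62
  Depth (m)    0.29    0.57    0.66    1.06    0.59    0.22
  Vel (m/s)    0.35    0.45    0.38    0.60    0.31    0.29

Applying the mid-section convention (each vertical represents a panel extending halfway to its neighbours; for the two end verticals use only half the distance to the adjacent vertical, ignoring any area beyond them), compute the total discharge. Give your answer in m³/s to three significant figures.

1.88 m³/s

w_1 = (2.40 − 0.80)/2 = 0.8 m; q_1 = 0.35 × 0.29 × 0.8 = 0.08120 m³/s
w_2 = (3.06 − 0.80)/2 = 1.13 m; q_2 = 0.45 × 0.57 × 1.13 = 0.2898 m³/s
w_3 = (4.66 − 2.40)/2 = 1.13 m; q_3 = 0.38 × 0.66 × 1.13 = 0.2834 m³/s
w_4 = (5.90 − 3.06)/2 = 1.42 m; q_4 = 0.60 × 1.06 × 1.42 = 0.9031 m³/s
w_5 = (7.62 − 4.66)/2 = 1.48 m; q_5 = 0.31 × 0.59 × 1.48 = 0.2707 m³/s
w_6 = (7.62 − 5.90)/2 = 0.86 m; q_6 = 0.29 × 0.22 × 0.86 = 0.05487 m³/s
Q = Σ qᵢ = 1.883 m³/s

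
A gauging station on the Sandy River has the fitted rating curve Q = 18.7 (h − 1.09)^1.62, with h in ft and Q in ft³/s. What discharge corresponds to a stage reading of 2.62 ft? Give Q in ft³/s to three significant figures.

Q = 18.7 × (2.62 − 1.09)^1.62 = 18.7 × 1.53^1.62 = 37.24 ft³/s

37.2 ft³/s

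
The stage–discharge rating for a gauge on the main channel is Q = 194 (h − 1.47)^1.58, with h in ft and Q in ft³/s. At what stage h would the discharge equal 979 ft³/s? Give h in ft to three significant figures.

h − h₀ = (Q/C)^(1/b) = (979/194)^(1/1.58) = 2.786 ft
h = 1.47 + 2.786 = 4.256 ft

4.26 ft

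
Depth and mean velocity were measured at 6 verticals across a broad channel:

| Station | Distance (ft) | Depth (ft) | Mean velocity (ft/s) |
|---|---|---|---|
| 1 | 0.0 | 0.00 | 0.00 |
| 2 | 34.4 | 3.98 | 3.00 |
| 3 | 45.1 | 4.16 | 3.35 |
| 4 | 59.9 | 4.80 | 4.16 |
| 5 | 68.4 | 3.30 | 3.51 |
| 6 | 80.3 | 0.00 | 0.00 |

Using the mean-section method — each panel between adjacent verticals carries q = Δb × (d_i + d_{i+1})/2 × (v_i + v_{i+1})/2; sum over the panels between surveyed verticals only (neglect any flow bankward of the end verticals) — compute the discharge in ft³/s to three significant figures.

Panel 1-2: Δb = 34.4 ft, d̄ = (0.00+3.98)/2 = 1.99, v̄ = (0.00+3.00)/2 = 1.5 → q = 34.4×1.99×1.5 = 102.7 ft³/s
Panel 2-3: Δb = 10.7 ft, d̄ = (3.98+4.16)/2 = 4.07, v̄ = (3.00+3.35)/2 = 3.175 → q = 10.7×4.07×3.175 = 138.3 ft³/s
Panel 3-4: Δb = 14.8 ft, d̄ = (4.16+4.80)/2 = 4.48, v̄ = (3.35+4.16)/2 = 3.755 → q = 14.8×4.48×3.755 = 249.0 ft³/s
Panel 4-5: Δb = 8.5 ft, d̄ = (4.80+3.30)/2 = 4.05, v̄ = (4.16+3.51)/2 = 3.835 → q = 8.5×4.05×3.835 = 132.0 ft³/s
Panel 5-6: Δb = 11.9 ft, d̄ = (3.30+0.00)/2 = 1.65, v̄ = (3.51+0.00)/2 = 1.755 → q = 11.9×1.65×1.755 = 34.46 ft³/s
Q = Σ q = 656.4 ft³/s

656 ft³/s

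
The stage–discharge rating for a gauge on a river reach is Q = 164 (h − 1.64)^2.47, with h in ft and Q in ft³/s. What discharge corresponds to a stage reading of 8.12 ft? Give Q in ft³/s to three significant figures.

Q = 164 × (8.12 − 1.64)^2.47 = 164 × 6.48^2.47 = 16570 ft³/s

16600 ft³/s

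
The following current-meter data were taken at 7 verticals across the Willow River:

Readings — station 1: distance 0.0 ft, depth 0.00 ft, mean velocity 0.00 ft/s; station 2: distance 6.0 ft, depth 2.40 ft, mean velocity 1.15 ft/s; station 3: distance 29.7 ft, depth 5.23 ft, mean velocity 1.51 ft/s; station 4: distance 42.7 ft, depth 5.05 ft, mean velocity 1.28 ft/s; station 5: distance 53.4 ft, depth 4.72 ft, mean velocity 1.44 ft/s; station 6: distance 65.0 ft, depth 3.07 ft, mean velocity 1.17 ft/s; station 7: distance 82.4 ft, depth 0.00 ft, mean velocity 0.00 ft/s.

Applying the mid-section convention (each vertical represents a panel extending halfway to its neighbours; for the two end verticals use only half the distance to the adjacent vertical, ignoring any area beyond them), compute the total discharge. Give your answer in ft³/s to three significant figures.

390 ft³/s

w_2 = (29.7 − 0.0)/2 = 14.85 ft; q_2 = 1.15 × 2.40 × 14.85 = 40.99 ft³/s
w_3 = (42.7 − 6.0)/2 = 18.35 ft; q_3 = 1.51 × 5.23 × 18.35 = 144.9 ft³/s
w_4 = (53.4 − 29.7)/2 = 11.85 ft; q_4 = 1.28 × 5.05 × 11.85 = 76.60 ft³/s
w_5 = (65.0 − 42.7)/2 = 11.15 ft; q_5 = 1.44 × 4.72 × 11.15 = 75.78 ft³/s
w_6 = (82.4 − 53.4)/2 = 14.5 ft; q_6 = 1.17 × 3.07 × 14.5 = 52.08 ft³/s
Stations 1, 7 contribute zero (depth or velocity is 0).
Q = Σ qᵢ = 390.4 ft³/s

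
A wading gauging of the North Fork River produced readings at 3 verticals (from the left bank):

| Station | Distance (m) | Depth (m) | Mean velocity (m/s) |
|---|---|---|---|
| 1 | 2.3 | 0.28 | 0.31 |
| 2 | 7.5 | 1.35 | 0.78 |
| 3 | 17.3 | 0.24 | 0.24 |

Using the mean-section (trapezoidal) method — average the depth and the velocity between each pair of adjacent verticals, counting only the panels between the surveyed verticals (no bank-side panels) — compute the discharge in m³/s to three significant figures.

6.28 m³/s

Panel 1-2: Δb = 5.2 m, d̄ = (0.28+1.35)/2 = 0.815, v̄ = (0.31+0.78)/2 = 0.545 → q = 5.2×0.815×0.545 = 2.310 m³/s
Panel 2-3: Δb = 9.8 m, d̄ = (1.35+0.24)/2 = 0.795, v̄ = (0.78+0.24)/2 = 0.51 → q = 9.8×0.795×0.51 = 3.973 m³/s
Q = Σ q = 6.283 m³/s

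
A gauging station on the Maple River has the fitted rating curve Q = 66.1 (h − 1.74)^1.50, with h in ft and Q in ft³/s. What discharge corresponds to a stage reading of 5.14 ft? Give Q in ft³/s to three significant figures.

Q = 66.1 × (5.14 − 1.74)^1.50 = 66.1 × 3.4^1.50 = 414.4 ft³/s

414 ft³/s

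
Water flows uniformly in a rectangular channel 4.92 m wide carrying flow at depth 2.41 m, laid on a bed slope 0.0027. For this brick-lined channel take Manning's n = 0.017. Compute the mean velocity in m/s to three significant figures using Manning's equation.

A = b·y = 4.92 × 2.41 = 11.86 m²
P = b + 2y = 4.92 + 2×2.41 = 9.740 m
R = A/P = 11.86/9.740 = 1.217 m
Q = (1/n)·A·R^(2/3)·S^(1/2) = (1/0.017) × 11.86 × 1.217^(2/3) × 0.0027^(1/2) = 41.32 m³/s
V = Q/A = 41.32/11.86 = 3.485 m/s

3.48 m/s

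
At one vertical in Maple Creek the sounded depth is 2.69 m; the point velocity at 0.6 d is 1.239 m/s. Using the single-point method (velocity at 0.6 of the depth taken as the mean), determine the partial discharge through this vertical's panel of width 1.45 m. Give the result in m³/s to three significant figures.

v̄ = v₀.₆ = 1.239 m/s
q = v̄ × d × w = 1.239 × 2.69 × 1.45 = 4.833 m³/s

4.83 m³/s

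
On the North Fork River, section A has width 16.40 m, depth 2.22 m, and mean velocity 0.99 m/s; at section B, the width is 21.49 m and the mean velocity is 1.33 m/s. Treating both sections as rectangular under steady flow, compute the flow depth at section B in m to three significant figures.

1.26 m

Q = A₁V₁ = (16.40×2.22) × 0.99 = 36.04 m³/s
d₂ = Q/(b₂ V₂) = 36.04/(21.49×1.33) = 1.261 m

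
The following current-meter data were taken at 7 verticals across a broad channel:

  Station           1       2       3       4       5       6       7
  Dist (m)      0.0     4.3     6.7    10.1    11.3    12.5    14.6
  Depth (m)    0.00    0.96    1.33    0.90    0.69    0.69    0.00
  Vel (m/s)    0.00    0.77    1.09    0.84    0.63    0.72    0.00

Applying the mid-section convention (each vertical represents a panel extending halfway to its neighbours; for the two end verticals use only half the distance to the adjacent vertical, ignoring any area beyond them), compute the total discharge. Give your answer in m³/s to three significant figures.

9.76 m³/s

w_2 = (6.7 − 0.0)/2 = 3.35 m; q_2 = 0.77 × 0.96 × 3.35 = 2.476 m³/s
w_3 = (10.1 − 4.3)/2 = 2.9 m; q_3 = 1.09 × 1.33 × 2.9 = 4.204 m³/s
w_4 = (11.3 − 6.7)/2 = 2.3 m; q_4 = 0.84 × 0.90 × 2.3 = 1.739 m³/s
w_5 = (12.5 − 10.1)/2 = 1.2 m; q_5 = 0.63 × 0.69 × 1.2 = 0.5216 m³/s
w_6 = (14.6 − 11.3)/2 = 1.65 m; q_6 = 0.72 × 0.69 × 1.65 = 0.8197 m³/s
Stations 1, 7 contribute zero (depth or velocity is 0).
Q = Σ qᵢ = 9.761 m³/s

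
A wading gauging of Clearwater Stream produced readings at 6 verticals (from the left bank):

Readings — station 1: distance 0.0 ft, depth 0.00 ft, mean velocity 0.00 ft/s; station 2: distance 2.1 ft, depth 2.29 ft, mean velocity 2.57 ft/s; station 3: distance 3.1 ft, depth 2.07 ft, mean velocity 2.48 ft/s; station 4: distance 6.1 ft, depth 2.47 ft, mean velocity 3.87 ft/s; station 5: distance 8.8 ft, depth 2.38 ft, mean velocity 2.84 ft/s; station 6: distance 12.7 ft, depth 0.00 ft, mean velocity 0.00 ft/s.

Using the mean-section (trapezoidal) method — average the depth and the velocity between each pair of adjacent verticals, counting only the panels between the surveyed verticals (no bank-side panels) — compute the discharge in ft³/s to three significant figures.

Panel 1-2: Δb = 2.1 ft, d̄ = (0.00+2.29)/2 = 1.145, v̄ = (0.00+2.57)/2 = 1.285 → q = 2.1×1.145×1.285 = 3.090 ft³/s
Panel 2-3: Δb = 1 ft, d̄ = (2.29+2.07)/2 = 2.18, v̄ = (2.57+2.48)/2 = 2.525 → q = 1×2.18×2.525 = 5.505 ft³/s
Panel 3-4: Δb = 3 ft, d̄ = (2.07+2.47)/2 = 2.27, v̄ = (2.48+3.87)/2 = 3.175 → q = 3×2.27×3.175 = 21.62 ft³/s
Panel 4-5: Δb = 2.7 ft, d̄ = (2.47+2.38)/2 = 2.425, v̄ = (3.87+2.84)/2 = 3.355 → q = 2.7×2.425×3.355 = 21.97 ft³/s
Panel 5-6: Δb = 3.9 ft, d̄ = (2.38+0.00)/2 = 1.19, v̄ = (2.84+0.00)/2 = 1.42 → q = 3.9×1.19×1.42 = 6.590 ft³/s
Q = Σ q = 58.77 ft³/s

58.8 ft³/s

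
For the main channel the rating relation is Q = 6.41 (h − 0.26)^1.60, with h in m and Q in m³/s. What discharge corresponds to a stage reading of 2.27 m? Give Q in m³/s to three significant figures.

19.6 m³/s

Q = 6.41 × (2.27 − 0.26)^1.60 = 6.41 × 2.01^1.60 = 19.59 m³/s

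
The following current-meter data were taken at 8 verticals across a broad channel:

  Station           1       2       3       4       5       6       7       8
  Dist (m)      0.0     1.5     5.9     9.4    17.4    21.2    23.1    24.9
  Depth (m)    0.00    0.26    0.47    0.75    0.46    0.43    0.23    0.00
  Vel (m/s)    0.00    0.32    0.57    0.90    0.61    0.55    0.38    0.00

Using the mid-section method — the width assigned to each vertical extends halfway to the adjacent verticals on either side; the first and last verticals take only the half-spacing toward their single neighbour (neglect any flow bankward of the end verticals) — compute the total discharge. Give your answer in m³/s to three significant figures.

7.68 m³/s

w_2 = (5.9 − 0.0)/2 = 2.95 m; q_2 = 0.32 × 0.26 × 2.95 = 0.2454 m³/s
w_3 = (9.4 − 1.5)/2 = 3.95 m; q_3 = 0.57 × 0.47 × 3.95 = 1.058 m³/s
w_4 = (17.4 − 5.9)/2 = 5.75 m; q_4 = 0.90 × 0.75 × 5.75 = 3.881 m³/s
w_5 = (21.2 − 9.4)/2 = 5.9 m; q_5 = 0.61 × 0.46 × 5.9 = 1.656 m³/s
w_6 = (23.1 − 17.4)/2 = 2.85 m; q_6 = 0.55 × 0.43 × 2.85 = 0.6740 m³/s
w_7 = (24.9 − 21.2)/2 = 1.85 m; q_7 = 0.38 × 0.23 × 1.85 = 0.1617 m³/s
Stations 1, 8 contribute zero (depth or velocity is 0).
Q = Σ qᵢ = 7.676 m³/s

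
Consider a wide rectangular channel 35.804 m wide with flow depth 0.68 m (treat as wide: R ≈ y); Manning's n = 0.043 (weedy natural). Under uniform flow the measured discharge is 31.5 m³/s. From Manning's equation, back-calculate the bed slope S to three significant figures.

A = b·y = 35.804 × 0.68 = 24.35 m²
Wide channel: R ≈ y = 0.68 m
S = (Q·n / (1·A·R^(2/3)))² = (31.5×0.043 / (1×24.35×0.7733))² = 0.005176

0.00518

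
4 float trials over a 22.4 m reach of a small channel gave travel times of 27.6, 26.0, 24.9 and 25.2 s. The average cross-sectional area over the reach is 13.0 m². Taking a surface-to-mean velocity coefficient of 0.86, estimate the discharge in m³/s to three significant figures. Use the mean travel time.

9.66 m³/s

t̄ = (27.6 + 26.0 + 24.9 + 25.2) / 4 = 25.925 s
v_surface = L / t̄ = 22.4 / 25.925 = 0.8640 m/s
v_mean = 0.86 × 0.8640 = 0.7431 m/s
Q = A × v_mean = 13.0 × 0.7431 = 9.660 m³/s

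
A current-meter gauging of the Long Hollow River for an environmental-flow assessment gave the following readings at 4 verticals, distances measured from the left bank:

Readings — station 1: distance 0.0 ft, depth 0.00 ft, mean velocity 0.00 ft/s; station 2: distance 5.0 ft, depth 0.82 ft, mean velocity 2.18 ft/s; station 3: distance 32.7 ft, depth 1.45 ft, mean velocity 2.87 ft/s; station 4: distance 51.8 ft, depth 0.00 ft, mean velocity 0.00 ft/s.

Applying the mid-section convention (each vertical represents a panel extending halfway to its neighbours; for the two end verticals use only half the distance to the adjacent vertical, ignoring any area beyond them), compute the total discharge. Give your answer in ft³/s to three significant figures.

w_2 = (32.7 − 0.0)/2 = 16.35 ft; q_2 = 2.18 × 0.82 × 16.35 = 29.23 ft³/s
w_3 = (51.8 − 5.0)/2 = 23.4 ft; q_3 = 2.87 × 1.45 × 23.4 = 97.38 ft³/s
Stations 1, 4 contribute zero (depth or velocity is 0).
Q = Σ qᵢ = 126.6 ft³/s

127 ft³/s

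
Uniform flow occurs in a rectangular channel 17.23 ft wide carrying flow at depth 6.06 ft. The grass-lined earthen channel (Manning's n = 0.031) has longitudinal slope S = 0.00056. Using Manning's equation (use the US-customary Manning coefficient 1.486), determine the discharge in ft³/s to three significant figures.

276 ft³/s

A = b·y = 17.23 × 6.06 = 104.4 ft²
P = b + 2y = 17.23 + 2×6.06 = 29.35 ft
R = A/P = 104.4/29.35 = 3.558 ft
Q = (1.486/n)·A·R^(2/3)·S^(1/2) = (1.486/0.031) × 104.4 × 3.558^(2/3) × 0.00056^(1/2) = 276.0 ft³/s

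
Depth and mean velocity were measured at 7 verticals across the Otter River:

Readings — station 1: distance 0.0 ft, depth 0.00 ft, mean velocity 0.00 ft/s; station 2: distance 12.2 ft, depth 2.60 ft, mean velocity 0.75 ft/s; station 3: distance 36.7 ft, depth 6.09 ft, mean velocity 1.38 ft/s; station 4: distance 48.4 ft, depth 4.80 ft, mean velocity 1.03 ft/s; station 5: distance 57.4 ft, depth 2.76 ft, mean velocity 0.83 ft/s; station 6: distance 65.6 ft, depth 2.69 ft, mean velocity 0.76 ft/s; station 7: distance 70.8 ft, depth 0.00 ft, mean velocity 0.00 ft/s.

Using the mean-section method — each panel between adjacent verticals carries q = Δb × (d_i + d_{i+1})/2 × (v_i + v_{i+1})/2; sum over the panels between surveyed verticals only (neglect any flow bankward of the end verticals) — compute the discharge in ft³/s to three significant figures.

248 ft³/s

Panel 1-2: Δb = 12.2 ft, d̄ = (0.00+2.60)/2 = 1.3, v̄ = (0.00+0.75)/2 = 0.375 → q = 12.2×1.3×0.375 = 5.948 ft³/s
Panel 2-3: Δb = 24.5 ft, d̄ = (2.60+6.09)/2 = 4.345, v̄ = (0.75+1.38)/2 = 1.065 → q = 24.5×4.345×1.065 = 113.4 ft³/s
Panel 3-4: Δb = 11.7 ft, d̄ = (6.09+4.80)/2 = 5.445, v̄ = (1.38+1.03)/2 = 1.205 → q = 11.7×5.445×1.205 = 76.77 ft³/s
Panel 4-5: Δb = 9 ft, d̄ = (4.80+2.76)/2 = 3.78, v̄ = (1.03+0.83)/2 = 0.93 → q = 9×3.78×0.93 = 31.64 ft³/s
Panel 5-6: Δb = 8.2 ft, d̄ = (2.76+2.69)/2 = 2.725, v̄ = (0.83+0.76)/2 = 0.795 → q = 8.2×2.725×0.795 = 17.76 ft³/s
Panel 6-7: Δb = 5.2 ft, d̄ = (2.69+0.00)/2 = 1.345, v̄ = (0.76+0.00)/2 = 0.38 → q = 5.2×1.345×0.38 = 2.658 ft³/s
Q = Σ q = 248.1 ft³/s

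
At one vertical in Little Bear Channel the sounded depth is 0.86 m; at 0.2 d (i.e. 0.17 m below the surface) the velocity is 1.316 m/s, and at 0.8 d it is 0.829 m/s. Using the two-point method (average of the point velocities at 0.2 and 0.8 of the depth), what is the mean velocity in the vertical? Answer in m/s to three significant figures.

1.07 m/s

v̄ = (1.316 + 0.829) / 2 = 1.073 m/s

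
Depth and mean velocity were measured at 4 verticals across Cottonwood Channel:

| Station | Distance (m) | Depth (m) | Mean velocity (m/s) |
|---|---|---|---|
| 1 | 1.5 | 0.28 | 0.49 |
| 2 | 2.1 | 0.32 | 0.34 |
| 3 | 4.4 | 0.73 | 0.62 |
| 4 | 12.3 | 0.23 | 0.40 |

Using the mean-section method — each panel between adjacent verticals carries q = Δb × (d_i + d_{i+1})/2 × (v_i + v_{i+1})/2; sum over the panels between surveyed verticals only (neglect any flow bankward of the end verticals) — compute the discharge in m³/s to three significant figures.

2.59 m³/s

Panel 1-2: Δb = 0.6 m, d̄ = (0.28+0.32)/2 = 0.3, v̄ = (0.49+0.34)/2 = 0.415 → q = 0.6×0.3×0.415 = 0.07470 m³/s
Panel 2-3: Δb = 2.3 m, d̄ = (0.32+0.73)/2 = 0.525, v̄ = (0.34+0.62)/2 = 0.48 → q = 2.3×0.525×0.48 = 0.5796 m³/s
Panel 3-4: Δb = 7.9 m, d̄ = (0.73+0.23)/2 = 0.48, v̄ = (0.62+0.40)/2 = 0.51 → q = 7.9×0.48×0.51 = 1.934 m³/s
Q = Σ q = 2.588 m³/s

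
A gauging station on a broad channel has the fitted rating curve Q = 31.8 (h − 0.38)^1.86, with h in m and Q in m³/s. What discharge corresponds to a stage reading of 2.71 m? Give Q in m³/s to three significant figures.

Q = 31.8 × (2.71 − 0.38)^1.86 = 31.8 × 2.33^1.86 = 153.4 m³/s

153 m³/s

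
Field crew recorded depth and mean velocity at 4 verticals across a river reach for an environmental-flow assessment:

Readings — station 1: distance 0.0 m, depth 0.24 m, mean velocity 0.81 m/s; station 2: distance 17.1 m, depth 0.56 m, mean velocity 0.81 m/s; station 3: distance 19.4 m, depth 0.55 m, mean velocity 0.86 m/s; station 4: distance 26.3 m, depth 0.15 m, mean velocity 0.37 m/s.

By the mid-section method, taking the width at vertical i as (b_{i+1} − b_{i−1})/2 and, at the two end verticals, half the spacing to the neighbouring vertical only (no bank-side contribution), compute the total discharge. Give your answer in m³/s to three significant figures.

w_1 = (17.1 − 0.0)/2 = 8.55 m; q_1 = 0.81 × 0.24 × 8.55 = 1.662 m³/s
w_2 = (19.4 − 0.0)/2 = 9.7 m; q_2 = 0.81 × 0.56 × 9.7 = 4.400 m³/s
w_3 = (26.3 − 17.1)/2 = 4.6 m; q_3 = 0.86 × 0.55 × 4.6 = 2.176 m³/s
w_4 = (26.3 − 19.4)/2 = 3.45 m; q_4 = 0.37 × 0.15 × 3.45 = 0.1915 m³/s
Q = Σ qᵢ = 8.429 m³/s

8.43 m³/s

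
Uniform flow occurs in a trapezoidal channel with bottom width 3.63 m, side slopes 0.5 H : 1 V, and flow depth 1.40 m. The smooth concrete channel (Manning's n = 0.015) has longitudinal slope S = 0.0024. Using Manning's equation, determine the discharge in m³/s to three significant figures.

18.4 m³/s

A = (b + z·y)·y = (3.63 + 0.5×1.40)×1.40 = 6.062 m²
P = b + 2y√(1+z²) = 3.63 + 2×1.40×√(1+0.5²) = 6.760 m
R = A/P = 6.062/6.760 = 0.8967 m
Q = (1/n)·A·R^(2/3)·S^(1/2) = (1/0.015) × 6.062 × 0.8967^(2/3) × 0.0024^(1/2) = 18.41 m³/s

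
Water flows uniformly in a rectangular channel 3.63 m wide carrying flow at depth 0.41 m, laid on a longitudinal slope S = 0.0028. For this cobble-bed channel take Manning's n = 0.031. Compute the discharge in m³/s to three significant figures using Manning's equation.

1.22 m³/s

A = b·y = 3.63 × 0.41 = 1.488 m²
P = b + 2y = 3.63 + 2×0.41 = 4.450 m
R = A/P = 1.488/4.450 = 0.3344 m
Q = (1/n)·A·R^(2/3)·S^(1/2) = (1/0.031) × 1.488 × 0.3344^(2/3) × 0.0028^(1/2) = 1.224 m³/s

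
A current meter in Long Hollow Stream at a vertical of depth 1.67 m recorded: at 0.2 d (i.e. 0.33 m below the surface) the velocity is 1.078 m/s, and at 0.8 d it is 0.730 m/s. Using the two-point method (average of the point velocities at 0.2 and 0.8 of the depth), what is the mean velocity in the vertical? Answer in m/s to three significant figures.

0.904 m/s

v̄ = (1.078 + 0.730) / 2 = 0.9040 m/s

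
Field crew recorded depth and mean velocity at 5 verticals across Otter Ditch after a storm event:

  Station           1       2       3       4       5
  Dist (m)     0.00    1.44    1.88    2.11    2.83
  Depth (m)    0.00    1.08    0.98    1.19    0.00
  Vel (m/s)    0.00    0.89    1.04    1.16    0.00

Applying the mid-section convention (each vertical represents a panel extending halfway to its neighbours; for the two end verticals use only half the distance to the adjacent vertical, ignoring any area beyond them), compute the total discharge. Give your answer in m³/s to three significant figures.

1.90 m³/s

w_2 = (1.88 − 0.00)/2 = 0.94 m; q_2 = 0.89 × 1.08 × 0.94 = 0.9035 m³/s
w_3 = (2.11 − 1.44)/2 = 0.335 m; q_3 = 1.04 × 0.98 × 0.335 = 0.3414 m³/s
w_4 = (2.83 − 1.88)/2 = 0.475 m; q_4 = 1.16 × 1.19 × 0.475 = 0.6557 m³/s
Stations 1, 5 contribute zero (depth or velocity is 0).
Q = Σ qᵢ = 1.901 m³/s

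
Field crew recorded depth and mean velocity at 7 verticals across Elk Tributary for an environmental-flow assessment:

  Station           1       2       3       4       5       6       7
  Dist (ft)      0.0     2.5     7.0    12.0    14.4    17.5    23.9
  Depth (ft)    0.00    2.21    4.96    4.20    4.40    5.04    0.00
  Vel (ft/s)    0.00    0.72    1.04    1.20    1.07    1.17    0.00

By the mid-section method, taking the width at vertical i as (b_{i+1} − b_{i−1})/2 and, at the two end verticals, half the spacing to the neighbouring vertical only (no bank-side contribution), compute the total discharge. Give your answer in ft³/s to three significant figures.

w_2 = (7.0 − 0.0)/2 = 3.5 ft; q_2 = 0.72 × 2.21 × 3.5 = 5.569 ft³/s
w_3 = (12.0 − 2.5)/2 = 4.75 ft; q_3 = 1.04 × 4.96 × 4.75 = 24.50 ft³/s
w_4 = (14.4 − 7.0)/2 = 3.7 ft; q_4 = 1.20 × 4.20 × 3.7 = 18.65 ft³/s
w_5 = (17.5 − 12.0)/2 = 2.75 ft; q_5 = 1.07 × 4.40 × 2.75 = 12.95 ft³/s
w_6 = (23.9 − 14.4)/2 = 4.75 ft; q_6 = 1.17 × 5.04 × 4.75 = 28.01 ft³/s
Stations 1, 7 contribute zero (depth or velocity is 0).
Q = Σ qᵢ = 89.68 ft³/s

89.7 ft³/s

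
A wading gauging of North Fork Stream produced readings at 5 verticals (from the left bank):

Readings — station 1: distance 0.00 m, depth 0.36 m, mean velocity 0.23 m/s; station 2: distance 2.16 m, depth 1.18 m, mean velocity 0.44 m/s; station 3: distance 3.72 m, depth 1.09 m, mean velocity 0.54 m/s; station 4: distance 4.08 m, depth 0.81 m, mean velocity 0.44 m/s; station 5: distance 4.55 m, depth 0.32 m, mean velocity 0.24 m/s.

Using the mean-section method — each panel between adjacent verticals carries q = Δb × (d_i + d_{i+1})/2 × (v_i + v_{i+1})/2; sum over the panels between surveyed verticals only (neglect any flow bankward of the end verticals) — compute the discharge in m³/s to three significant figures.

Panel 1-2: Δb = 2.16 m, d̄ = (0.36+1.18)/2 = 0.77, v̄ = (0.23+0.44)/2 = 0.335 → q = 2.16×0.77×0.335 = 0.5572 m³/s
Panel 2-3: Δb = 1.56 m, d̄ = (1.18+1.09)/2 = 1.135, v̄ = (0.44+0.54)/2 = 0.49 → q = 1.56×1.135×0.49 = 0.8676 m³/s
Panel 3-4: Δb = 0.36 m, d̄ = (1.09+0.81)/2 = 0.95, v̄ = (0.54+0.44)/2 = 0.49 → q = 0.36×0.95×0.49 = 0.1676 m³/s
Panel 4-5: Δb = 0.47 m, d̄ = (0.81+0.32)/2 = 0.565, v̄ = (0.44+0.24)/2 = 0.34 → q = 0.47×0.565×0.34 = 0.09029 m³/s
Q = Σ q = 1.683 m³/s

1.68 m³/s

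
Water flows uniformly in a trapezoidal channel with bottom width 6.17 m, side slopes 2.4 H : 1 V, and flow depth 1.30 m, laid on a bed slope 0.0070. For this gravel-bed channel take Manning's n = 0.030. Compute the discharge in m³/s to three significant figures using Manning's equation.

A = (b + z·y)·y = (6.17 + 2.4×1.30)×1.30 = 12.08 m²
P = b + 2y√(1+z²) = 6.17 + 2×1.30×√(1+2.4²) = 12.93 m
R = A/P = 12.08/12.93 = 0.9340 m
Q = (1/n)·A·R^(2/3)·S^(1/2) = (1/0.030) × 12.08 × 0.9340^(2/3) × 0.0070^(1/2) = 32.18 m³/s

32.2 m³/s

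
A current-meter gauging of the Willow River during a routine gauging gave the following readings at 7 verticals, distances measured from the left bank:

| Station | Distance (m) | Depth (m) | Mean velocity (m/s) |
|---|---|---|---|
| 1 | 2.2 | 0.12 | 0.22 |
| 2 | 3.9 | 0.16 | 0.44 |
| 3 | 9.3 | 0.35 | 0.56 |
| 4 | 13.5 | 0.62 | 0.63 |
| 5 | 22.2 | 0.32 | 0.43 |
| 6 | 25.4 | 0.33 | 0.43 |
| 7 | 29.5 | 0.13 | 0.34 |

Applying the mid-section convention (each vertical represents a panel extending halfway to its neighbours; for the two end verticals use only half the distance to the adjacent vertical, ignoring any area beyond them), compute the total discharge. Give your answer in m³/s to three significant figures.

5.16 m³/s

w_1 = (3.9 − 2.2)/2 = 0.85 m; q_1 = 0.22 × 0.12 × 0.85 = 0.02244 m³/s
w_2 = (9.3 − 2.2)/2 = 3.55 m; q_2 = 0.44 × 0.16 × 3.55 = 0.2499 m³/s
w_3 = (13.5 − 3.9)/2 = 4.8 m; q_3 = 0.56 × 0.35 × 4.8 = 0.9408 m³/s
w_4 = (22.2 − 9.3)/2 = 6.45 m; q_4 = 0.63 × 0.62 × 6.45 = 2.519 m³/s
w_5 = (25.4 − 13.5)/2 = 5.95 m; q_5 = 0.43 × 0.32 × 5.95 = 0.8187 m³/s
w_6 = (29.5 − 22.2)/2 = 3.65 m; q_6 = 0.43 × 0.33 × 3.65 = 0.5179 m³/s
w_7 = (29.5 − 25.4)/2 = 2.05 m; q_7 = 0.34 × 0.13 × 2.05 = 0.09061 m³/s
Q = Σ qᵢ = 5.160 m³/s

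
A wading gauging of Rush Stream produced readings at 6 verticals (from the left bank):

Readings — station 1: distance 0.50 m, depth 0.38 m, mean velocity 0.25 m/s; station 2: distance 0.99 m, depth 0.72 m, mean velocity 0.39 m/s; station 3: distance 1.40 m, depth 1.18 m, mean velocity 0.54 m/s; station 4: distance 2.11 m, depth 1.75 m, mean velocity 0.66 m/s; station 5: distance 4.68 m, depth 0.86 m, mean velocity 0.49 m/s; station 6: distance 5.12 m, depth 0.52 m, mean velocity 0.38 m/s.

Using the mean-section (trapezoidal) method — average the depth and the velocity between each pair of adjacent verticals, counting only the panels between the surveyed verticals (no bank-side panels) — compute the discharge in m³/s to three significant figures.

Panel 1-2: Δb = 0.49 m, d̄ = (0.38+0.72)/2 = 0.55, v̄ = (0.25+0.39)/2 = 0.32 → q = 0.49×0.55×0.32 = 0.08624 m³/s
Panel 2-3: Δb = 0.41 m, d̄ = (0.72+1.18)/2 = 0.95, v̄ = (0.39+0.54)/2 = 0.465 → q = 0.41×0.95×0.465 = 0.1811 m³/s
Panel 3-4: Δb = 0.71 m, d̄ = (1.18+1.75)/2 = 1.465, v̄ = (0.54+0.66)/2 = 0.6 → q = 0.71×1.465×0.6 = 0.6241 m³/s
Panel 4-5: Δb = 2.57 m, d̄ = (1.75+0.86)/2 = 1.305, v̄ = (0.66+0.49)/2 = 0.575 → q = 2.57×1.305×0.575 = 1.928 m³/s
Panel 5-6: Δb = 0.44 m, d̄ = (0.86+0.52)/2 = 0.69, v̄ = (0.49+0.38)/2 = 0.435 → q = 0.44×0.69×0.435 = 0.1321 m³/s
Q = Σ q = 2.952 m³/s

2.95 m³/s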